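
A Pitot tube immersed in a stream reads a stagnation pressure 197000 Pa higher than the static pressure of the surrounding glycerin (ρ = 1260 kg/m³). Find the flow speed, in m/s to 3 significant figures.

v ≈ 17.7 m/s

Bernoulli between the free stream and the stagnation point: ½ρv² = P_stag − P_static.
v = √(2ΔP/ρ) = √(2·197000/1260) = 17.7 m/s.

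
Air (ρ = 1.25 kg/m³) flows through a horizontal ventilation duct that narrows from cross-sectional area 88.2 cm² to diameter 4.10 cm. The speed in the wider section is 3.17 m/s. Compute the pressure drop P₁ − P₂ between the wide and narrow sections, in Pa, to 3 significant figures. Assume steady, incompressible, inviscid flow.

ΔP ≈ 274 Pa

Continuity gives A₁v₁ = A₂v₂, so v₂ = (88.2 cm²)/(13.2 cm²) × 3.17 m/s = 21.2 m/s.
Bernoulli (h₁ = h₂): P₁ − P₂ = ½ρ(v₂² − v₁²).
P₁ − P₂ = ½·1.25·(21.2² − 3.17²) = ½·1.25·438 = 274 Pa.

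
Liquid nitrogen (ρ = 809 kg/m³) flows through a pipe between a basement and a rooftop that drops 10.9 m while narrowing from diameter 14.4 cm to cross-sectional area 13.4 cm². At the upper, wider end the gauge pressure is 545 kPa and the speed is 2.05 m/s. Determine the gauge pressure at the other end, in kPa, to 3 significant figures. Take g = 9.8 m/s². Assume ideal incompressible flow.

382 kPa

Continuity gives A₁v₁ = A₂v₂, so v₂ = (163 cm²)/(13.4 cm²) × 2.05 m/s = 24.9 m/s.
Energy conservation along the streamline gives P₂ = P₁ − ½ρ(v₂² − v₁²) − ρg(h₂ − h₁).
P₂ = 545000 + ½·809·(2.05² − 24.9²) − 809·9.8·(−10.9) = 545000 + (-249000) − (-86400) = 382000 Pa.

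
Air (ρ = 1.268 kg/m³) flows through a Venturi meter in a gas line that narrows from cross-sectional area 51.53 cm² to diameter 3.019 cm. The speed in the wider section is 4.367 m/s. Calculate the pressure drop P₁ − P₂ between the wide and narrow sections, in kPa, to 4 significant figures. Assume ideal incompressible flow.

Continuity gives A₁v₁ = A₂v₂, so v₂ = (51.53 cm²)/(7.158 cm²) × 4.367 m/s = 31.44 m/s.
The pipe is horizontal, so Bernoulli reduces to P₁ + ½ρv₁² = P₂ + ½ρv₂².
P₁ − P₂ = ½·1.268·(31.44² − 4.367²) = ½·1.268·969.2 = 614.4 Pa.

ΔP ≈ 0.6144 kPa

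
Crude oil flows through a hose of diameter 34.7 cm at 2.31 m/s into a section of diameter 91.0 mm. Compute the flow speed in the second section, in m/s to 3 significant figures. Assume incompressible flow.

By continuity, v₂ = v₁·A₁/A₂ = 2.31·(946/65.0) = 33.6 m/s.

v₂ ≈ 33.6 m/s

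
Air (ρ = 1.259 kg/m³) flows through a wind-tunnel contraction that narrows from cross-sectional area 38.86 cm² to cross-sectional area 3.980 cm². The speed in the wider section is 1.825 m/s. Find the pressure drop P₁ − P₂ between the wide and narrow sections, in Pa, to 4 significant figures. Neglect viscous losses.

Continuity gives A₁v₁ = A₂v₂, so v₂ = (38.86 cm²)/(3.980 cm²) × 1.825 m/s = 17.82 m/s.
The pipe is horizontal, so Bernoulli reduces to P₁ + ½ρv₁² = P₂ + ½ρv₂².
P₁ − P₂ = ½·1.259·(17.82² − 1.825²) = ½·1.259·314.2 = 197.8 Pa.

197.8 Pa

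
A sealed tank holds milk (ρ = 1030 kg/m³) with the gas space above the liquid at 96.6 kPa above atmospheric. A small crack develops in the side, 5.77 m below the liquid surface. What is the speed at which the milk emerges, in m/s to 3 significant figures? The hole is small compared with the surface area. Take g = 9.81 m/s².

v ≈ 17.3 m/s

Take point 1 at the surface (v₁ ≈ 0) and point 2 at the hole (at atmospheric pressure). Bernoulli: P₁ + ρg h = P_atm + ½ρv₂².
With P₁ − P_atm = 96600 Pa, v₂ = √(2gh + 2ΔP/ρ) = √(2·9.81·5.77 + 2·96600/1030) = 17.3 m/s.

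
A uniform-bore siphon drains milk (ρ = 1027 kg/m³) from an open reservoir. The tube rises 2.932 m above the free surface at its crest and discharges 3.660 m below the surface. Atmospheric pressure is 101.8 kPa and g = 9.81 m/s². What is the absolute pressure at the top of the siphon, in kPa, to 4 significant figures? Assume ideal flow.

P_top = 35.39 kPa

Bernoulli surface→outlet gives ½v² = g·h_out, so v = √(2·9.81·3.660) = 8.474 m/s.
With constant cross-section the crest speed equals v; applying Bernoulli from the surface up to the crest, P_top = P_atm − ½ρv² − ρg·h_top.
P_top = 101800 − ½·1027·8.474² − 1027·9.81·2.932 = 35390 Pa.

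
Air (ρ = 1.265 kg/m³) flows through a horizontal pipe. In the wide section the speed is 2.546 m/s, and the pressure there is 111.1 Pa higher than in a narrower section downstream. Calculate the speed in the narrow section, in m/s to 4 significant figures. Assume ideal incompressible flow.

Along the level pipe P + ½ρv² is conserved, hence v₂² = v₁² + 2(P₁ − P₂)/ρ.
v₂ = √(2.546² + 2·111.1/1.265) = √(6.482 + 175.7) = 13.50 m/s.

v₂ ≈ 13.50 m/s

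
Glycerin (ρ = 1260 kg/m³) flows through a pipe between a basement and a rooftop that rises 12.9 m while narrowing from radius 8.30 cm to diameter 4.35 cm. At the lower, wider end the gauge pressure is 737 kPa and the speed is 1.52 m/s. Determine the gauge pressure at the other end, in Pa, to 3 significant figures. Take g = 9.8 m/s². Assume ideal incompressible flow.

P₂ ≈ 270000 Pa

Mass conservation (A₁v₁ = A₂v₂) gives v₂ = 1.52 × 216/14.9 = 22.1 m/s.
Energy conservation along the streamline gives P₂ = P₁ − ½ρ(v₂² − v₁²) − ρg(h₂ − h₁).
P₂ = 737000 + ½·1260·(1.52² − 22.1²) − 1260·9.8·(+12.9) = 737000 + (-307000) − (159000) = 270000 Pa.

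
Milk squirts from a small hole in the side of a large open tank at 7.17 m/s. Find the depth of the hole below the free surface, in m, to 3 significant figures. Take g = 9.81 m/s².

h ≈ 2.62 m

Torricelli: v = √(2gh), so h = v²/(2g).
h = 7.17²/(2·9.81) = 51.4/19.62 = 2.62 m.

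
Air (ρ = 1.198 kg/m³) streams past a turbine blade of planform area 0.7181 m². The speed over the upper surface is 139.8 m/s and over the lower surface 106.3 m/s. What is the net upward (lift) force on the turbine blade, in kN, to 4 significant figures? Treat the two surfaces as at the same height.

The faster flow above has the lower pressure; Bernoulli (same height) gives ΔP = ½ρ(v_up² − v_low²).
ΔP = ½·1.198·(139.8² − 106.3²) = 4938 Pa.
Lift = ΔP · A = 4938 × 0.7181 = 3546 N.

3.546 kN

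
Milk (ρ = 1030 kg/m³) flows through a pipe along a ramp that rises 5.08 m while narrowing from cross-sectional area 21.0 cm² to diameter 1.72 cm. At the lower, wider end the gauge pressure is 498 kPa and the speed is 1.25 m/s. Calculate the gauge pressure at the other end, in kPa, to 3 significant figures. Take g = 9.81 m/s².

382 kPa

Continuity gives A₁v₁ = A₂v₂, so v₂ = (21.0 cm²)/(2.32 cm²) × 1.25 m/s = 11.3 m/s.
Bernoulli: P₁ + ½ρv₁² + ρg h₁ = P₂ + ½ρv₂² + ρg h₂, so P₂ = P₁ + ½ρ(v₁² − v₂²) − ρg(h₂ − h₁).
P₂ = 498000 + ½·1030·(1.25² − 11.3²) − 1030·9.81·(+5.08) = 498000 + (-64900) − (51300) = 382000 Pa.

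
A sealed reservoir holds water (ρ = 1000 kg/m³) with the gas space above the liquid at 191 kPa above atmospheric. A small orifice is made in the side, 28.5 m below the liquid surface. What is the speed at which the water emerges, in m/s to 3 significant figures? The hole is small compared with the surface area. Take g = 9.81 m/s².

v = 30.7 m/s

Take point 1 at the surface (v₁ ≈ 0) and point 2 at the hole (at atmospheric pressure). Bernoulli: P₁ + ρg h = P_atm + ½ρv₂².
With P₁ − P_atm = 191000 Pa, v₂ = √(2gh + 2ΔP/ρ) = √(2·9.81·28.5 + 2·191000/1000) = 30.7 m/s.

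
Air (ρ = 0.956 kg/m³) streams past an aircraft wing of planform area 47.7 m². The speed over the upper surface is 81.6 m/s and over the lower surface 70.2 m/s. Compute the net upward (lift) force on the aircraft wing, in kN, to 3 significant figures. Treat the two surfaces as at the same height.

With equal heights on the two surfaces, Bernoulli gives P_lower − P_upper = ½ρ(v_upper² − v_lower²).
ΔP = ½·0.956·(81.6² − 70.2²) = 827 Pa.
Lift = ΔP · A = 827 × 47.7 = 39500 N.

F ≈ 39.5 kN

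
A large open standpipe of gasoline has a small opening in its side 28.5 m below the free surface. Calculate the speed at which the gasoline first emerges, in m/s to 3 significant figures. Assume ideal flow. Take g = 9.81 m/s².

With the surface at rest and both surface and jet at atmospheric pressure, Bernoulli gives ρg h = ½ρv², so v = √(2gh) = √(2·9.81·28.5) = 23.6 m/s.

v = 23.6 m/s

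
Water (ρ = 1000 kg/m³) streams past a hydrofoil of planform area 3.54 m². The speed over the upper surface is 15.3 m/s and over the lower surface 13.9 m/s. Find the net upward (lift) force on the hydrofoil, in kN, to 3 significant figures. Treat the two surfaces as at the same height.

The faster flow above has the lower pressure; Bernoulli (same height) gives ΔP = ½ρ(v_up² − v_low²).
ΔP = ½·1000·(15.3² − 13.9²) = 20400 Pa.
Lift = ΔP · A = 20400 × 3.54 = 72400 N.

F ≈ 72.4 kN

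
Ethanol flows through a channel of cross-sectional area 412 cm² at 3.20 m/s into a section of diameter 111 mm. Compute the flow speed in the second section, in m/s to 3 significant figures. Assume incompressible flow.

v₂ ≈ 13.6 m/s

Continuity gives A₁v₁ = A₂v₂, so v₂ = (412 cm²)/(96.8 cm²) × 3.20 m/s = 13.6 m/s.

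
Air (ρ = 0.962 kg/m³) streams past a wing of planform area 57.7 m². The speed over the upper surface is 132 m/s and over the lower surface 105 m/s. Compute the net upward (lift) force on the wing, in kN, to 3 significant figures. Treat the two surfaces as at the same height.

F ≈ 178 kN

The faster flow above has the lower pressure; Bernoulli (same height) gives ΔP = ½ρ(v_up² − v_low²).
ΔP = ½·0.962·(132² − 105²) = 3080 Pa.
Lift = ΔP · A = 3080 × 57.7 = 178000 N.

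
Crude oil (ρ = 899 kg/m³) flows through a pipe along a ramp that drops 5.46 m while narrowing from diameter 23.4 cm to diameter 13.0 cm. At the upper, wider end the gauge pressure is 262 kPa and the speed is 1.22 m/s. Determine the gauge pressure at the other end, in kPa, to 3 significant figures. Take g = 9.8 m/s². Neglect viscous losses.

P₂ ≈ 304 kPa

Continuity gives A₁v₁ = A₂v₂, so v₂ = (430 cm²)/(133 cm²) × 1.22 m/s = 3.95 m/s.
Applying Bernoulli between the two ends and solving for P₂: P₂ = P₁ + ½ρ(v₁² − v₂²) − ρgΔh.
P₂ = 262000 + ½·899·(1.22² − 3.95²) − 899·9.8·(−5.46) = 262000 + (-6350) − (-48100) = 304000 Pa.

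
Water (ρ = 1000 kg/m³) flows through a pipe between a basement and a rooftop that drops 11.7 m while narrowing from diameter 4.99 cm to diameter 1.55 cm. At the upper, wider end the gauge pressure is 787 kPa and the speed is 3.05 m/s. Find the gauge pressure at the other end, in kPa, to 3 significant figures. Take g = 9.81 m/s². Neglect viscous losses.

P₂ = 407 kPa

By continuity, v₂ = v₁·A₁/A₂ = 3.05·(19.6/1.89) = 31.6 m/s.
Bernoulli: P₁ + ½ρv₁² + ρg h₁ = P₂ + ½ρv₂² + ρg h₂, so P₂ = P₁ + ½ρ(v₁² − v₂²) − ρg(h₂ − h₁).
P₂ = 787000 + ½·1000·(3.05² − 31.6²) − 1000·9.81·(−11.7) = 787000 + (-495000) − (-115000) = 407000 Pa.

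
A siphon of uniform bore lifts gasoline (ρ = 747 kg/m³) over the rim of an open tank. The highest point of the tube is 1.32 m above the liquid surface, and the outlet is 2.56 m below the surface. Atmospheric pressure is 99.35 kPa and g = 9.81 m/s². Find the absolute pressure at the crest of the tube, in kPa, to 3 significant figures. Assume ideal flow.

P_top = 70.9 kPa

Bernoulli surface→outlet gives ½v² = g·h_out, so v = √(2·9.81·2.56) = 7.09 m/s.
The bore is uniform, so the speed at the crest is the same v. Bernoulli surface→crest: P_atm = P_top + ½ρv² + ρg·h_top.
P_top = 99350 − ½·747·7.09² − 747·9.81·1.32 = 70900 Pa.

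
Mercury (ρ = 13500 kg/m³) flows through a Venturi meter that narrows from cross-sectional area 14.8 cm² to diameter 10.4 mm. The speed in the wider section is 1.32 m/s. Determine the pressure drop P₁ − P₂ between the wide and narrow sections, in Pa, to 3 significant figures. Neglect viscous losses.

Continuity gives A₁v₁ = A₂v₂, so v₂ = (14.8 cm²)/(0.849 cm²) × 1.32 m/s = 23.0 m/s.
Along the horizontal streamline, P + ½ρv² is constant.
P₁ − P₂ = ½·13500·(23.0² − 1.32²) = ½·13500·527 = 3560000 Pa.

3560000 Pa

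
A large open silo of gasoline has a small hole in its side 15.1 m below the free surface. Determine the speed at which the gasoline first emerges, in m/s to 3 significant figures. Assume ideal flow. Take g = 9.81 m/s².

17.2 m/s

Bernoulli from surface to hole (P equal, v_surface ≈ 0): v = √(2gh) = √(2×9.81×15.1) = 17.2 m/s.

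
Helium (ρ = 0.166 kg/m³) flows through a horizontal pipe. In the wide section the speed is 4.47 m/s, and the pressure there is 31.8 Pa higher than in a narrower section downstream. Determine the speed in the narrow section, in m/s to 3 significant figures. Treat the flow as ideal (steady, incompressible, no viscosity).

With h₁ = h₂, rearranging Bernoulli gives v₂ = √(v₁² + 2ΔP/ρ).
v₂ = √(4.47² + 2·31.8/0.166) = √(20.0 + 383) = 20.1 m/s.

v₂ ≈ 20.1 m/s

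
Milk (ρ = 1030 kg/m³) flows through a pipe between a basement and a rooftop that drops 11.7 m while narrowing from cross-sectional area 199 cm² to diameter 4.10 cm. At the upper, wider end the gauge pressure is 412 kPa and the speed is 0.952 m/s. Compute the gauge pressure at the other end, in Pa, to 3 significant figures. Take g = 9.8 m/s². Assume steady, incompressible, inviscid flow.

P₂ ≈ 425000 Pa

The volume flow rate is constant, so v₂ = (A₁/A₂)v₁ = (199/13.2)·0.952 = 14.3 m/s.
Energy conservation along the streamline gives P₂ = P₁ − ½ρ(v₂² − v₁²) − ρg(h₂ − h₁).
P₂ = 412000 + ½·1030·(0.952² − 14.3²) − 1030·9.8·(−11.7) = 412000 + (-106000) − (-118000) = 425000 Pa.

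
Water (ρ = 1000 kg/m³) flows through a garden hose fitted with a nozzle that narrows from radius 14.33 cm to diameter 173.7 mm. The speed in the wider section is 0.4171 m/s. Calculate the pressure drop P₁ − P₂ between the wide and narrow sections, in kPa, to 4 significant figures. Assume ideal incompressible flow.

ΔP = 0.5577 kPa

The volume flow rate is constant, so v₂ = (A₁/A₂)v₁ = (645.1/237.0)·0.4171 = 1.136 m/s.
Along the horizontal streamline, P + ½ρv² is constant.
P₁ − P₂ = ½·1000·(1.136² − 0.4171²) = ½·1000·1.115 = 557.7 Pa.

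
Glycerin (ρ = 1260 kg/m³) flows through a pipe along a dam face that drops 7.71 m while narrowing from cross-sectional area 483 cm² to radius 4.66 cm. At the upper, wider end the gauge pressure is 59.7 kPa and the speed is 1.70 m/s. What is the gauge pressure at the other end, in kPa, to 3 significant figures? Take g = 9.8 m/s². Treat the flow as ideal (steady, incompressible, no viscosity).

Continuity gives A₁v₁ = A₂v₂, so v₂ = (483 cm²)/(68.2 cm²) × 1.70 m/s = 12.0 m/s.
Applying Bernoulli between the two ends and solving for P₂: P₂ = P₁ + ½ρ(v₁² − v₂²) − ρgΔh.
P₂ = 59700 + ½·1260·(1.70² − 12.0²) − 1260·9.8·(−7.71) = 59700 + (-89400) − (-95200) = 65500 Pa.

P₂ = 65.5 kPa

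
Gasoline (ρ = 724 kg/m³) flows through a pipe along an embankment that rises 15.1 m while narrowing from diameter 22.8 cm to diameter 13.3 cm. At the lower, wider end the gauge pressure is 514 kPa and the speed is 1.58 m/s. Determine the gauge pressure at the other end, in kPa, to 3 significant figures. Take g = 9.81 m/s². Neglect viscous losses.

400 kPa

By continuity, v₂ = v₁·A₁/A₂ = 1.58·(408/139) = 4.64 m/s.
Energy conservation along the streamline gives P₂ = P₁ − ½ρ(v₂² − v₁²) − ρg(h₂ − h₁).
P₂ = 514000 + ½·724·(1.58² − 4.64²) − 724·9.81·(+15.1) = 514000 + (-6900) − (107000) = 400000 Pa.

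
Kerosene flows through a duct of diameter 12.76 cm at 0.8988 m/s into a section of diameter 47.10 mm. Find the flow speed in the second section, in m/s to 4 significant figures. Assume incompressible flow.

Continuity gives A₁v₁ = A₂v₂, so v₂ = (127.9 cm²)/(17.42 cm²) × 0.8988 m/s = 6.597 m/s.

v₂ = 6.597 m/s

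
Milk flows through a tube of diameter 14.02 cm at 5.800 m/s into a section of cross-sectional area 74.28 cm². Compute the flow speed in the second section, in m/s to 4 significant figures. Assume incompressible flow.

Mass conservation (A₁v₁ = A₂v₂) gives v₂ = 5.800 × 154.4/74.28 = 12.05 m/s.

v₂ ≈ 12.05 m/s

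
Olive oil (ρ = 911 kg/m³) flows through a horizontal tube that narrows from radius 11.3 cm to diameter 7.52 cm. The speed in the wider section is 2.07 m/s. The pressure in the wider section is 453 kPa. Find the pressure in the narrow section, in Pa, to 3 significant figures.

Mass conservation (A₁v₁ = A₂v₂) gives v₂ = 2.07 × 401/44.4 = 18.7 m/s.
Along the horizontal streamline, P + ½ρv² is constant.
P₂ = P₁ − ½ρ(v₂² − v₁²) = 453000 − ½·911·(18.7² − 2.07²) = 453000 − 157000 = 296000 Pa.

P₂ = 296000 Pa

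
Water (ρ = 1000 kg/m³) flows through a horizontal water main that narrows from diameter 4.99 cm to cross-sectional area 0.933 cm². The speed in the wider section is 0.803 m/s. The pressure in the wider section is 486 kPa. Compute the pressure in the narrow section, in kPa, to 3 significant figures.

The volume flow rate is constant, so v₂ = (A₁/A₂)v₁ = (19.6/0.933)·0.803 = 16.8 m/s.
Along the horizontal streamline, P + ½ρv² is constant.
P₂ = P₁ − ½ρ(v₂² − v₁²) = 486000 − ½·1000·(16.8² − 0.803²) = 486000 − 141000 = 345000 Pa.

P₂ ≈ 345 kPa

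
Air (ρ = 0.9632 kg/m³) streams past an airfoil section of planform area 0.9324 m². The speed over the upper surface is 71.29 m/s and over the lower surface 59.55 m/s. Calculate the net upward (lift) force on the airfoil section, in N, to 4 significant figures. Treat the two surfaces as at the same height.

F ≈ 689.8 N

With equal heights on the two surfaces, Bernoulli gives P_lower − P_upper = ½ρ(v_upper² − v_lower²).
ΔP = ½·0.9632·(71.29² − 59.55²) = 739.8 Pa.
Lift = ΔP · A = 739.8 × 0.9324 = 689.8 N.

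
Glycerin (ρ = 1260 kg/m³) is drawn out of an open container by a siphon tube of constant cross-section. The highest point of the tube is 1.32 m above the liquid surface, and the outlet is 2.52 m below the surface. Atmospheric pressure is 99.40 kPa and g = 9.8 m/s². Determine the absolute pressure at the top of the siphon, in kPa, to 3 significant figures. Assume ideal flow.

P_top ≈ 52.0 kPa

Bernoulli surface→outlet gives ½v² = g·h_out, so v = √(2·9.8·2.52) = 7.03 m/s.
With constant cross-section the crest speed equals v; applying Bernoulli from the surface up to the crest, P_top = P_atm − ½ρv² − ρg·h_top.
P_top = 99400 − ½·1260·7.03² − 1260·9.8·1.32 = 52000 Pa.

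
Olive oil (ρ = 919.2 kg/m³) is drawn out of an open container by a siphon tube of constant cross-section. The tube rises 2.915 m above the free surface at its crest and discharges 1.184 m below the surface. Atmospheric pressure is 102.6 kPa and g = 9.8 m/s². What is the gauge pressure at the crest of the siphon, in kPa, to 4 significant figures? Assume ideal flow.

P_gauge ≈ -36.92 kPa

Bernoulli surface→outlet gives ½v² = g·h_out, so v = √(2·9.8·1.184) = 4.817 m/s.
Continuity keeps v the same throughout the tube; from surface to crest, P_atm + 0 = P_top + ½ρv² + ρg·h_top.
P_top = 102600 − ½·919.2·4.817² − 919.2·9.8·2.915 = 65680 Pa. So P_gauge = P_top − P_atm = -36920 Pa.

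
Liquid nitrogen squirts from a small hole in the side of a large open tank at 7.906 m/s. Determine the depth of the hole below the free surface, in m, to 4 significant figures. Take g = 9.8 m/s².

Torricelli: v = √(2gh), so h = v²/(2g).
h = 7.906²/(2·9.8) = 62.50/19.60 = 3.189 m.

h = 3.189 m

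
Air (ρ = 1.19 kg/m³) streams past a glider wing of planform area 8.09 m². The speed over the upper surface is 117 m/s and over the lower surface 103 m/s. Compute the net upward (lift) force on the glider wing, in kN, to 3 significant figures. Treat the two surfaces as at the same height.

The faster flow above has the lower pressure; Bernoulli (same height) gives ΔP = ½ρ(v_up² − v_low²).
ΔP = ½·1.19·(117² − 103²) = 1830 Pa.
Lift = ΔP · A = 1830 × 8.09 = 14800 N.

F ≈ 14.8 kN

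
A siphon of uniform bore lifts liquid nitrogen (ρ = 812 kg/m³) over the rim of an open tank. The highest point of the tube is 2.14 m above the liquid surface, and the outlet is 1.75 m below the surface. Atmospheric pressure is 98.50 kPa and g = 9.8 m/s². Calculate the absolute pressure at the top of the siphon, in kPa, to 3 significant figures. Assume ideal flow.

The outlet speed comes from Torricelli: v = √(2g·1.75) = 5.86 m/s.
With constant cross-section the crest speed equals v; applying Bernoulli from the surface up to the crest, P_top = P_atm − ½ρv² − ρg·h_top.
P_top = 98500 − ½·812·5.86² − 812·9.8·2.14 = 67500 Pa.

P_top ≈ 67.5 kPa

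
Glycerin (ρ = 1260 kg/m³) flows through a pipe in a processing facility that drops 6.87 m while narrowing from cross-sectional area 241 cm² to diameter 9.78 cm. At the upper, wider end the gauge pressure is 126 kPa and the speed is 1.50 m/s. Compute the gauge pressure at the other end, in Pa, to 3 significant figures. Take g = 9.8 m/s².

198000 Pa

Mass conservation (A₁v₁ = A₂v₂) gives v₂ = 1.50 × 241/75.1 = 4.81 m/s.
Energy conservation along the streamline gives P₂ = P₁ − ½ρ(v₂² − v₁²) − ρg(h₂ − h₁).
P₂ = 126000 + ½·1260·(1.50² − 4.81²) − 1260·9.8·(−6.87) = 126000 + (-13200) − (-84800) = 198000 Pa.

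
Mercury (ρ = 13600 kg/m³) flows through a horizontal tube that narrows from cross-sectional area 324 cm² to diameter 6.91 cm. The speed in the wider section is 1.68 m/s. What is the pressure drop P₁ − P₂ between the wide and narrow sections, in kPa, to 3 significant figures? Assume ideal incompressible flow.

ΔP = 1410 kPa

Continuity gives A₁v₁ = A₂v₂, so v₂ = (324 cm²)/(37.5 cm²) × 1.68 m/s = 14.5 m/s.
Bernoulli (h₁ = h₂): P₁ − P₂ = ½ρ(v₂² − v₁²).
P₁ − P₂ = ½·13600·(14.5² − 1.68²) = ½·13600·208 = 1410000 Pa.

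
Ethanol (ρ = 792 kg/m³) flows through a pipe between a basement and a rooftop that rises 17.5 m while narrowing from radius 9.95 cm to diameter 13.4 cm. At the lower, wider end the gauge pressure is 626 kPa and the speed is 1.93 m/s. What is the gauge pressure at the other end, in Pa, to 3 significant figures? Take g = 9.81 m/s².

The volume flow rate is constant, so v₂ = (A₁/A₂)v₁ = (311/141)·1.93 = 4.26 m/s.
Bernoulli: P₁ + ½ρv₁² + ρg h₁ = P₂ + ½ρv₂² + ρg h₂, so P₂ = P₁ + ½ρ(v₁² − v₂²) − ρg(h₂ − h₁).
P₂ = 626000 + ½·792·(1.93² − 4.26²) − 792·9.81·(+17.5) = 626000 + (-5700) − (136000) = 484000 Pa.

P₂ ≈ 484000 Pa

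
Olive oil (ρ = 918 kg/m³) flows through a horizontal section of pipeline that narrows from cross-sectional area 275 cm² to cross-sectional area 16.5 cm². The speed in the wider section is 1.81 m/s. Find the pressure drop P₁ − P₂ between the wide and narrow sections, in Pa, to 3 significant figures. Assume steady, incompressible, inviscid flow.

The volume flow rate is constant, so v₂ = (A₁/A₂)v₁ = (275/16.5)·1.81 = 30.2 m/s.
The pipe is horizontal, so Bernoulli reduces to P₁ + ½ρv₁² = P₂ + ½ρv₂².
P₁ − P₂ = ½·918·(30.2² − 1.81²) = ½·918·907 = 416000 Pa.

ΔP ≈ 416000 Pa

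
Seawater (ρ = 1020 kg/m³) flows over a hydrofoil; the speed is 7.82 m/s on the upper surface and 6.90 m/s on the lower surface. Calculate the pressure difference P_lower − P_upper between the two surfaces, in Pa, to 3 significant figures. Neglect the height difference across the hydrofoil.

With negligible Δh, P + ½ρv² is constant, so P_low − P_up = ½ρ(v_up² − v_low²).
ΔP = ½·1020·(7.82² − 6.90²) = 6910 Pa.

ΔP ≈ 6910 Pa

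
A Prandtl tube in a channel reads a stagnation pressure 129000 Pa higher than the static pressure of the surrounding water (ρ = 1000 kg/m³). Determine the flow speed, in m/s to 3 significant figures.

16.1 m/s

At the stagnation point the flow is brought to rest, so Bernoulli gives P_stag − P_static = ½ρv².
v = √(2ΔP/ρ) = √(2·129000/1000) = 16.1 m/s.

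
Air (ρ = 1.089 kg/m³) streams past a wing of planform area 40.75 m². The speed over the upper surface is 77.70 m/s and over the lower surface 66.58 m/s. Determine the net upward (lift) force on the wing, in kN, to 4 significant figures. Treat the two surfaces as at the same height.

From P + ½ρv² = const at equal height, P_low − P_up = ½ρ(v_up² − v_low²).
ΔP = ½·1.089·(77.70² − 66.58²) = 873.6 Pa.
Lift = ΔP · A = 873.6 × 40.75 = 35600 N.

F ≈ 35.60 kN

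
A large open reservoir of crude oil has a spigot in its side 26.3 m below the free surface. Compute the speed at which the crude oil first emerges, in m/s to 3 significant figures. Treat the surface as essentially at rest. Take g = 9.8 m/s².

v ≈ 22.7 m/s

Torricelli's result v = √(2gh) gives v = √(2·9.8·26.3) = 22.7 m/s.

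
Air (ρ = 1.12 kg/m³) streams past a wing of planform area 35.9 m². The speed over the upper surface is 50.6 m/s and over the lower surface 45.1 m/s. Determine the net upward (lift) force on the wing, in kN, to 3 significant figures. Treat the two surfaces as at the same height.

The faster flow above has the lower pressure; Bernoulli (same height) gives ΔP = ½ρ(v_up² − v_low²).
ΔP = ½·1.12·(50.6² − 45.1²) = 295 Pa.
Lift = ΔP · A = 295 × 35.9 = 10600 N.

F ≈ 10.6 kN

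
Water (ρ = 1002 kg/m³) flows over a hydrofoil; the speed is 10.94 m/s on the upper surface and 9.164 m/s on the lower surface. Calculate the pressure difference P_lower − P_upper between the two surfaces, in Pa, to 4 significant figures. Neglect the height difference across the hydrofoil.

ΔP ≈ 17890 Pa

With negligible Δh, P + ½ρv² is constant, so P_low − P_up = ½ρ(v_up² − v_low²).
ΔP = ½·1002·(10.94² − 9.164²) = 17890 Pa.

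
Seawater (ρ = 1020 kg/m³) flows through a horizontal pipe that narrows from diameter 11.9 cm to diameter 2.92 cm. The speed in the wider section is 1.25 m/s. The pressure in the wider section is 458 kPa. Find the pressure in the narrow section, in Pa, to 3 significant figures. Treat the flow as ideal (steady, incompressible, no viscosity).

The volume flow rate is constant, so v₂ = (A₁/A₂)v₁ = (111/6.70)·1.25 = 20.8 m/s.
Bernoulli (h₁ = h₂): P₁ − P₂ = ½ρ(v₂² − v₁²).
P₂ = P₁ − ½ρ(v₂² − v₁²) = 458000 − ½·1020·(20.8² − 1.25²) = 458000 − 219000 = 239000 Pa.

P₂ ≈ 239000 Pa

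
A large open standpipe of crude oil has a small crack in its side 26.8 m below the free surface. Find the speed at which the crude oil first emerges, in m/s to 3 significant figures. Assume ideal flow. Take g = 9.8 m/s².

22.9 m/s

Bernoulli from surface to hole (P equal, v_surface ≈ 0): v = √(2gh) = √(2×9.8×26.8) = 22.9 m/s.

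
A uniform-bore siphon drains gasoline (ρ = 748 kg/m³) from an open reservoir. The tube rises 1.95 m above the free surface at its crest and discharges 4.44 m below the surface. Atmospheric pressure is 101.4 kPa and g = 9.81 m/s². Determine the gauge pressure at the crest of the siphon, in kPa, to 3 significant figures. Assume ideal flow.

-46.9 kPa

Bernoulli surface→outlet gives ½v² = g·h_out, so v = √(2·9.81·4.44) = 9.33 m/s.
Continuity keeps v the same throughout the tube; from surface to crest, P_atm + 0 = P_top + ½ρv² + ρg·h_top.
P_top = 101400 − ½·748·9.33² − 748·9.81·1.95 = 54500 Pa. So P_gauge = P_top − P_atm = -46900 Pa.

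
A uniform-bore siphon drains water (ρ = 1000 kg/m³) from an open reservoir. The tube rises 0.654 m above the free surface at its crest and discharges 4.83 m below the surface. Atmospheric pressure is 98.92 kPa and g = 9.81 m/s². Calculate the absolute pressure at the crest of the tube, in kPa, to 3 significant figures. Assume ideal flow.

From the surface to the outlet (both open to atmosphere, surface at rest): v = √(2g·h_out) = √(2·9.81·4.83) = 9.73 m/s.
The bore is uniform, so the speed at the crest is the same v. Bernoulli surface→crest: P_atm = P_top + ½ρv² + ρg·h_top.
P_top = 98920 − ½·1000·9.73² − 1000·9.81·0.654 = 45100 Pa.

P_top = 45.1 kPa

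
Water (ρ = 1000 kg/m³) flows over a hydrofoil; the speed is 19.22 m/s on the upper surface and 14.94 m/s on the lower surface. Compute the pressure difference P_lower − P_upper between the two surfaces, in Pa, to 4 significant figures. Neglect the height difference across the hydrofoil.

73100 Pa

Bernoulli (same height): P_lower − P_upper = ½ρ(v_upper² − v_lower²).
ΔP = ½·1000·(19.22² − 14.94²) = 73100 Pa.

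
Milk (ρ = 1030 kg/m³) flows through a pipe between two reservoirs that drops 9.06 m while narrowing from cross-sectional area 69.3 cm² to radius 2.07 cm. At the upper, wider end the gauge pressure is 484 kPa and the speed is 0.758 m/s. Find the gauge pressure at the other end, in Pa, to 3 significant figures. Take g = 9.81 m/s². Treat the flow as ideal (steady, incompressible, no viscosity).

P₂ ≈ 568000 Pa

Mass conservation (A₁v₁ = A₂v₂) gives v₂ = 0.758 × 69.3/13.5 = 3.90 m/s.
Bernoulli: P₁ + ½ρv₁² + ρg h₁ = P₂ + ½ρv₂² + ρg h₂, so P₂ = P₁ + ½ρ(v₁² − v₂²) − ρg(h₂ − h₁).
P₂ = 484000 + ½·1030·(0.758² − 3.90²) − 1030·9.81·(−9.06) = 484000 + (-7550) − (-91500) = 568000 Pa.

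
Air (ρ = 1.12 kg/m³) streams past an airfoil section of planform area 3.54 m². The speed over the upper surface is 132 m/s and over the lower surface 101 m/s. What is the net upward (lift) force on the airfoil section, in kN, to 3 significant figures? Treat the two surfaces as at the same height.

With equal heights on the two surfaces, Bernoulli gives P_lower − P_upper = ½ρ(v_upper² − v_lower²).
ΔP = ½·1.12·(132² − 101²) = 4040 Pa.
Lift = ΔP · A = 4040 × 3.54 = 14300 N.

F ≈ 14.3 kN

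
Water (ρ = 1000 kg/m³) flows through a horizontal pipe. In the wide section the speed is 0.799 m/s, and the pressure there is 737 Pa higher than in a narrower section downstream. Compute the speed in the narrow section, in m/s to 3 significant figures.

Horizontal Bernoulli: P₁ + ½ρv₁² = P₂ + ½ρv₂², so v₂² = v₁² + 2(P₁ − P₂)/ρ.
v₂ = √(0.799² + 2·737/1000) = √(0.638 + 1.47) = 1.45 m/s.

v₂ ≈ 1.45 m/s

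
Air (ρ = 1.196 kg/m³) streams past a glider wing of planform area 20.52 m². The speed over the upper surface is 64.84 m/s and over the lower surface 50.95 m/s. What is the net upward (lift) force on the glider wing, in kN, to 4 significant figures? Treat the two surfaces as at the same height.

19.74 kN

From P + ½ρv² = const at equal height, P_low − P_up = ½ρ(v_up² − v_low²).
ΔP = ½·1.196·(64.84² − 50.95²) = 961.8 Pa.
Lift = ΔP · A = 961.8 × 20.52 = 19740 N.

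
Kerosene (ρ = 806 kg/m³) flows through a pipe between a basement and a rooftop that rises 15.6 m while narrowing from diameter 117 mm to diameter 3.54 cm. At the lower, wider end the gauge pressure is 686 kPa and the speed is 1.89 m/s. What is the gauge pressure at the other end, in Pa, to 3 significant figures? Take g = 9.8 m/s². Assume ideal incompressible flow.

Mass conservation (A₁v₁ = A₂v₂) gives v₂ = 1.89 × 108/9.84 = 20.6 m/s.
Applying Bernoulli between the two ends and solving for P₂: P₂ = P₁ + ½ρ(v₁² − v₂²) − ρgΔh.
P₂ = 686000 + ½·806·(1.89² − 20.6²) − 806·9.8·(+15.6) = 686000 + (-170000) − (123000) = 392000 Pa.

392000 Pa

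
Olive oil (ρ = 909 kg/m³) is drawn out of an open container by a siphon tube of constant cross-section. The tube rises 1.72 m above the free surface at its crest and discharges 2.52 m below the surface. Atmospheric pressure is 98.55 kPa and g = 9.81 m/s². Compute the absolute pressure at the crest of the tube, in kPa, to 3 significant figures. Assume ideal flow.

P_top = 60.7 kPa

Bernoulli surface→outlet gives ½v² = g·h_out, so v = √(2·9.81·2.52) = 7.03 m/s.
Continuity keeps v the same throughout the tube; from surface to crest, P_atm + 0 = P_top + ½ρv² + ρg·h_top.
P_top = 98550 − ½·909·7.03² − 909·9.81·1.72 = 60700 Pa.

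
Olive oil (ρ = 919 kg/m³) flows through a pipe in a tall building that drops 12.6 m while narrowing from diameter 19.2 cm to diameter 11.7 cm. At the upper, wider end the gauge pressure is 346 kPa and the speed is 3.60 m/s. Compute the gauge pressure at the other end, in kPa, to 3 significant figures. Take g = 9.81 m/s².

Mass conservation (A₁v₁ = A₂v₂) gives v₂ = 3.60 × 290/108 = 9.69 m/s.
Energy conservation along the streamline gives P₂ = P₁ − ½ρ(v₂² − v₁²) − ρg(h₂ − h₁).
P₂ = 346000 + ½·919·(3.60² − 9.69²) − 919·9.81·(−12.6) = 346000 + (-37200) − (-114000) = 422000 Pa.

P₂ ≈ 422 kPa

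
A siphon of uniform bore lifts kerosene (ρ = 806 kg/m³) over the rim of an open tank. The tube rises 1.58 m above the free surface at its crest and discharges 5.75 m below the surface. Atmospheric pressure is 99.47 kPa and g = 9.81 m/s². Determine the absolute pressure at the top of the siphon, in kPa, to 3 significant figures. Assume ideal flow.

From the surface to the outlet (both open to atmosphere, surface at rest): v = √(2g·h_out) = √(2·9.81·5.75) = 10.6 m/s.
With constant cross-section the crest speed equals v; applying Bernoulli from the surface up to the crest, P_top = P_atm − ½ρv² − ρg·h_top.
P_top = 99470 − ½·806·10.6² − 806·9.81·1.58 = 41500 Pa.

P_top ≈ 41.5 kPa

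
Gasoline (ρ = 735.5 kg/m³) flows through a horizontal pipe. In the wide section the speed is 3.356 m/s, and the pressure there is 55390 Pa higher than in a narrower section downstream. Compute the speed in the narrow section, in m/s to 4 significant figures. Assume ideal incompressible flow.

v₂ = 12.72 m/s

Along the level pipe P + ½ρv² is conserved, hence v₂² = v₁² + 2(P₁ − P₂)/ρ.
v₂ = √(3.356² + 2·55390/735.5) = √(11.26 + 150.6) = 12.72 m/s.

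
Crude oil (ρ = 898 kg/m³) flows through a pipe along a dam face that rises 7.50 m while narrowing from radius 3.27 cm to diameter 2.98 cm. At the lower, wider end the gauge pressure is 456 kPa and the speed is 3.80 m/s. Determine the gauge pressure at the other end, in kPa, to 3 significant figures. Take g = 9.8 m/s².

246 kPa

Continuity gives A₁v₁ = A₂v₂, so v₂ = (33.6 cm²)/(6.97 cm²) × 3.80 m/s = 18.3 m/s.
Applying Bernoulli between the two ends and solving for P₂: P₂ = P₁ + ½ρ(v₁² − v₂²) − ρgΔh.
P₂ = 456000 + ½·898·(3.80² − 18.3²) − 898·9.8·(+7.50) = 456000 + (-144000) − (66000) = 246000 Pa.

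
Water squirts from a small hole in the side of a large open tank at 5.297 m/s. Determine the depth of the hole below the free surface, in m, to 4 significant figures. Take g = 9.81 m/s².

For a small hole in a large open tank, ½v² = gh, giving h = v²/(2g).
h = 5.297²/(2·9.81) = 28.06/19.62 = 1.430 m.

1.430 m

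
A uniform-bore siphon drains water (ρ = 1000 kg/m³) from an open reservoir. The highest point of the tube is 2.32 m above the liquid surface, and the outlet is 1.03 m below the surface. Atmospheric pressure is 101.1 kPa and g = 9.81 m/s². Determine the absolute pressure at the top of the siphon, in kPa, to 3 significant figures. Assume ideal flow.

From the surface to the outlet (both open to atmosphere, surface at rest): v = √(2g·h_out) = √(2·9.81·1.03) = 4.50 m/s.
With constant cross-section the crest speed equals v; applying Bernoulli from the surface up to the crest, P_top = P_atm − ½ρv² − ρg·h_top.
P_top = 101100 − ½·1000·4.50² − 1000·9.81·2.32 = 68200 Pa.

P_top ≈ 68.2 kPa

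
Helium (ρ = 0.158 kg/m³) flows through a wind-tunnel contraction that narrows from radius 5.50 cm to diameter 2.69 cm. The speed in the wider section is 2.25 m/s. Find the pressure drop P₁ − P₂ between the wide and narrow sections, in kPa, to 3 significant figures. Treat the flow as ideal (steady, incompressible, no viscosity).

Continuity gives A₁v₁ = A₂v₂, so v₂ = (95.0 cm²)/(5.68 cm²) × 2.25 m/s = 37.6 m/s.
Bernoulli (h₁ = h₂): P₁ − P₂ = ½ρ(v₂² − v₁²).
P₁ − P₂ = ½·0.158·(37.6² − 2.25²) = ½·0.158·1410 = 111 Pa.

ΔP = 0.111 kPa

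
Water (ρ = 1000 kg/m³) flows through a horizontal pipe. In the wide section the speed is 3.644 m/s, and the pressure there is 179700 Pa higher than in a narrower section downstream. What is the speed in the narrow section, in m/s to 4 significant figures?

v₂ = 19.30 m/s

Horizontal Bernoulli: P₁ + ½ρv₁² = P₂ + ½ρv₂², so v₂² = v₁² + 2(P₁ − P₂)/ρ.
v₂ = √(3.644² + 2·179700/1000) = √(13.28 + 359.4) = 19.30 m/s.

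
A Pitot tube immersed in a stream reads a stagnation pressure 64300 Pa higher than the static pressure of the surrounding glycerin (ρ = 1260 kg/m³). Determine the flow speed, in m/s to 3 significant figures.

10.1 m/s

The dynamic pressure equals the rise in static pressure at the stagnation point: ΔP = ½ρv².
v = √(2ΔP/ρ) = √(2·64300/1260) = 10.1 m/s.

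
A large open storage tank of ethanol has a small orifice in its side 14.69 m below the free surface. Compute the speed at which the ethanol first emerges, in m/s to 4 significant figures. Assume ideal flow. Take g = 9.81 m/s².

Bernoulli from surface to hole (P equal, v_surface ≈ 0): v = √(2gh) = √(2×9.81×14.69) = 16.98 m/s.

v ≈ 16.98 m/s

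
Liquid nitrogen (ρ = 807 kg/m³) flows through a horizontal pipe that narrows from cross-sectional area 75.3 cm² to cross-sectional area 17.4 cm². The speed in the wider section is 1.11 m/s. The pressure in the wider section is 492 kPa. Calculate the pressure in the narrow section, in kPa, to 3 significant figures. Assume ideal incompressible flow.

P₂ = 483 kPa

Mass conservation (A₁v₁ = A₂v₂) gives v₂ = 1.11 × 75.3/17.4 = 4.80 m/s.
Bernoulli (h₁ = h₂): P₁ − P₂ = ½ρ(v₂² − v₁²).
P₂ = P₁ − ½ρ(v₂² − v₁²) = 492000 − ½·807·(4.80² − 1.11²) = 492000 − 8810 = 483000 Pa.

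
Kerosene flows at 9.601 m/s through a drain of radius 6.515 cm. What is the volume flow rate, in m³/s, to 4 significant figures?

Q = 0.1280 m³/s

Q = A·v = 0.01333 m² × 9.601 m/s = 0.1280 m³/s.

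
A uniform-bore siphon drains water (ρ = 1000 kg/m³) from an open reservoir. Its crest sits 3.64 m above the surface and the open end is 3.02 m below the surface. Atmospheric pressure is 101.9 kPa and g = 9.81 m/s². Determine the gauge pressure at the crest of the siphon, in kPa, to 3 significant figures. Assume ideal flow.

From the surface to the outlet (both open to atmosphere, surface at rest): v = √(2g·h_out) = √(2·9.81·3.02) = 7.70 m/s.
The bore is uniform, so the speed at the crest is the same v. Bernoulli surface→crest: P_atm = P_top + ½ρv² + ρg·h_top.
P_top = 101900 − ½·1000·7.70² − 1000·9.81·3.64 = 36600 Pa. So P_gauge = P_top − P_atm = -65300 Pa.

-65.3 kPa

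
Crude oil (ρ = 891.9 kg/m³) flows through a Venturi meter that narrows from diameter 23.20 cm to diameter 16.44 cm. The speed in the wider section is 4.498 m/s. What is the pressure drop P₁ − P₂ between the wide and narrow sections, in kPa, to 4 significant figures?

The volume flow rate is constant, so v₂ = (A₁/A₂)v₁ = (422.7/212.3)·4.498 = 8.958 m/s.
With no height change, Bernoulli's equation is P₁ + ½ρv₁² = P₂ + ½ρv₂².
P₁ − P₂ = ½·891.9·(8.958² − 4.498²) = ½·891.9·60.01 = 26760 Pa.

ΔP = 26.76 kPa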